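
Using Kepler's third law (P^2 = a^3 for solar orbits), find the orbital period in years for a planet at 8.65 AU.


P = a^(3/2) = 8.65^1.5 = 25.4404

25.4404 years


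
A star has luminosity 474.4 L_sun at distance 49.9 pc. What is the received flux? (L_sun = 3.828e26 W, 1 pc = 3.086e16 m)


F = L / (4*pi*d^2) = 1.816e+29 / (4*pi*(1.540e+18)^2) = 6.094e-09

6.094e-09 W/m^2


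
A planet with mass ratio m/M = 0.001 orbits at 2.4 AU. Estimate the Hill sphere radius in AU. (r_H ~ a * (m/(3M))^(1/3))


r_H = a * (m/3M)^(1/3) = 2.4 * (0.001/3)^(1/3) = 0.1664

0.1664 AU


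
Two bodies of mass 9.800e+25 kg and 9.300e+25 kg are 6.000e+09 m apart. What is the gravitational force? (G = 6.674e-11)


F = G*m1*m2/r^2 = 6.674e-11 * 9.800e+25 * 9.300e+25 / (6.000e+09)^2 = 6.674e-11 * 9.114e+51 / 3.600e+19 = 1.690e+22

1.690e+22 N


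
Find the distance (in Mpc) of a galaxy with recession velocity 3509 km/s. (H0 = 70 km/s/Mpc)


d = v / H0 = 3509 / 70 = 50.1286

50.1286 Mpc


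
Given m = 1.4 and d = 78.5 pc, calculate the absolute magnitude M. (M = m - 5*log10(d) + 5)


M = m - 5*log10(d) + 5 = 1.4 - 5*log10(78.5) + 5 = -3.0743

-3.0743


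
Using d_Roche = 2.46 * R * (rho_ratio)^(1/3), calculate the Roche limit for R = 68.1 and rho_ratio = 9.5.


d_Roche = 2.46 * 68.1 * 9.5^(1/3) = 354.8053

354.8053


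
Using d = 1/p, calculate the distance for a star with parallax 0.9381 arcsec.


d = 1/p = 1/0.9381 = 1.066

1.066 pc


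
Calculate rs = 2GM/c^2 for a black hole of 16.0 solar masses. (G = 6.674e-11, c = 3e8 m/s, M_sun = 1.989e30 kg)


M = 16.0 * 1.989e30 kg = 3.1824e+31 kg. rs = 2GM/c^2 = 2 * 6.674e-11 * 3.1824e+31 / (3e8)^2 = 47198.528

47198.528 m


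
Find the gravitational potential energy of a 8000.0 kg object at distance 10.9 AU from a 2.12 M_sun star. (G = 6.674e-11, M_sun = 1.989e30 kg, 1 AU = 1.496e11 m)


M = 2.12 * 1.989e30 kg = 4.21668e+30 kg; r = 10.9 AU * 1.496e11 m/AU = 1.63064e+12 m. U = -GM*m/r = -(6.674e-11 * 4.21668e+30 * 8000.0) / 1.63064e+12 = -1.381e+12

-1.381e+12 J


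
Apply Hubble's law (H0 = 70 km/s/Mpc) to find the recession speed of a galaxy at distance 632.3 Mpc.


v = H0 * d = 70 * 632.3 = 44261.0

44261.0 km/s


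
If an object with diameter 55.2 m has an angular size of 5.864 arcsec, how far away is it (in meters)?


D = size / theta_rad, theta_rad = 5.864 * pi/(180*3600) = 2.843e-05, D = 1.942e+06

1.942e+06 m


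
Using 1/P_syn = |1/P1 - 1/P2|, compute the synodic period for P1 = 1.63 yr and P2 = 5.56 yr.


1/P_syn = |1/P1 - 1/P2| = |1/1.63 - 1/5.56| => P_syn = 2.3061

2.3061 years


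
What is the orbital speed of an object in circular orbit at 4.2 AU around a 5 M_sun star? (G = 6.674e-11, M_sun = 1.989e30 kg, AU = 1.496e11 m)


v = sqrt(GM/r) = sqrt(6.674e-11 * 9.945e+30 / 6.283e+11) = 32501.6233

32501.6233 m/s


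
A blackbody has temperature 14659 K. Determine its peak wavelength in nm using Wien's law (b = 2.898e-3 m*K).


lam_max = b / T = 2.898e-3 / 14659 = 1.977e-07 m = 197.6942 nm

197.6942 nm


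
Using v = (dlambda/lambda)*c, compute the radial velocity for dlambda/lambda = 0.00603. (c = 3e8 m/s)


v = (dlambda/lambda) * c = 0.00603 * 3e8 = 1.809e+06

1.809e+06 m/s


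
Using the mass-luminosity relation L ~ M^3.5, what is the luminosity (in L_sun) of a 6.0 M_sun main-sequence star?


L/L_sun = (M/M_sun)^3.5 = 6.0^3.5 = 529.0898

529.0898 L_sun


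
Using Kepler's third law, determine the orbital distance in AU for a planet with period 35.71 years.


a = P^(2/3) = 35.71^(2/3) = 10.8441

10.8441 AU


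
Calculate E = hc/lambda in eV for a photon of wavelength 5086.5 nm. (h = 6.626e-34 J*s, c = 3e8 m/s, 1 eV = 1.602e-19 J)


E = hc/lambda = 6.626e-34 * 3e8 / 5.087e-06 = 3.908e-20 J = 0.2439 eV

0.2439 eV


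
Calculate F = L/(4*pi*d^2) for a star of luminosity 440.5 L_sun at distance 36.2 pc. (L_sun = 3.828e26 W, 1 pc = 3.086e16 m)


F = L / (4*pi*d^2) = 1.686e+29 / (4*pi*(1.117e+18)^2) = 1.075e-08

1.075e-08 W/m^2


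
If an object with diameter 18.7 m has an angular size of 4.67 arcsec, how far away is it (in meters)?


D = size / theta_rad, theta_rad = 4.67 * pi/(180*3600) = 2.264e-05, D = 825942.586

825942.586 m


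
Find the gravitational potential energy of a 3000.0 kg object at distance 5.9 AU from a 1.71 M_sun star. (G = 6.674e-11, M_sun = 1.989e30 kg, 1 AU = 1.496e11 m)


M = 1.71 * 1.989e30 kg = 3.40119e+30 kg; r = 5.9 AU * 1.496e11 m/AU = 8.8264e+11 m. U = -GM*m/r = -(6.674e-11 * 3.40119e+30 * 3000.0) / 8.8264e+11 = -7.715e+11

-7.715e+11 J


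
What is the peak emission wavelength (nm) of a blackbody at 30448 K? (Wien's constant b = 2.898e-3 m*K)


lam_max = b / T = 2.898e-3 / 30448 = 9.518e-08 m = 95.1787 nm

95.1787 nm


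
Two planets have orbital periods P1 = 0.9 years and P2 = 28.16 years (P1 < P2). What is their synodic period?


1/P_syn = |1/P1 - 1/P2| = |1/0.9 - 1/28.16| => P_syn = 0.9297

0.9297 years


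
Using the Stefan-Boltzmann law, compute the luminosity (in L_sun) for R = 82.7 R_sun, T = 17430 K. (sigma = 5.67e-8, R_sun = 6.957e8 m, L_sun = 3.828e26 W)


R = 82.7 * 6.957e8 m = 5.753439e+10 m. L = 4*pi*R^2*sigma*T^4 = 4*pi*(5.753439e+10)^2 * 5.67e-8 * 17430^4 = 2.176895077e+32 W. L/L_sun = 2.176895077e+32 / 3.828e26 = 568676.8748

568676.8748 L_sun


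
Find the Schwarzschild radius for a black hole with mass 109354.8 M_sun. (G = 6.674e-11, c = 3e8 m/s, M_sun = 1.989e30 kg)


M = 109354.8 * 1.989e30 kg = 2.175066972e+35 kg. rs = 2GM/c^2 = 2 * 6.674e-11 * 2.175066972e+35 / (3e8)^2 = 3.226e+08

3.226e+08 m


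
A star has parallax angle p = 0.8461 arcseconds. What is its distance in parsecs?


d = 1/p = 1/0.8461 = 1.1819

1.1819 pc


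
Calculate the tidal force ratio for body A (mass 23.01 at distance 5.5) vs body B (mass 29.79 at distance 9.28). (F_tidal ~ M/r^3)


Ratio = (M1/r1^3) / (M2/r2^3) = (23.01/5.5^3) / (29.79/9.28^3) = 3.7102

3.7102


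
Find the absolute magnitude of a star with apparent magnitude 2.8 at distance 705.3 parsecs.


M = m - 5*log10(d) + 5 = 2.8 - 5*log10(705.3) + 5 = -6.4419

-6.4419


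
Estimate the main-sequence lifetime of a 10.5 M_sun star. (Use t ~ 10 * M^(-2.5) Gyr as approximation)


t = 10 * M^(-2.5) = 10 * 10.5^(-2.5) = 0.028

0.028 Gyr


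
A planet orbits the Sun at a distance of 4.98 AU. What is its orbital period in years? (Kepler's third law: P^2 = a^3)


P = a^(3/2) = 4.98^1.5 = 11.1133

11.1133 years


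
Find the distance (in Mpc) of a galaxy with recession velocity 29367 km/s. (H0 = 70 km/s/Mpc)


d = v / H0 = 29367 / 70 = 419.5286

419.5286 Mpc


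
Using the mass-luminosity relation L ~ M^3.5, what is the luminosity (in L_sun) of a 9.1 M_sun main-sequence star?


L/L_sun = (M/M_sun)^3.5 = 9.1^3.5 = 2273.2378

2273.2378 L_sun


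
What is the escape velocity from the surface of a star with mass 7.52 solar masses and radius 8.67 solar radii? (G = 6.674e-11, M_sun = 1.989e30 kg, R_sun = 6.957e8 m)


M = 7.52 * 1.989e30 kg = 1.495728e+31 kg; R = 8.67 * 6.957e8 m = 6.031719e+09 m. v_esc = sqrt(2GM/R) = sqrt(2 * 6.674e-11 * 1.495728e+31 / 6.031719e+09) = 575325.8138

575325.8138 m/s


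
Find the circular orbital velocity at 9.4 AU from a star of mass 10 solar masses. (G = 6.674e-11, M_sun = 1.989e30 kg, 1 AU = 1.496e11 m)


v = sqrt(GM/r) = sqrt(6.674e-11 * 1.989e+31 / 1.406e+12) = 30724.2131

30724.2131 m/s


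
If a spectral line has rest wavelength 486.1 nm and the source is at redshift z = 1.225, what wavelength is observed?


lam_obs = lam_emit * (1 + z) = 486.1 * (1 + 1.225) = 1081.5725

1081.5725 nm


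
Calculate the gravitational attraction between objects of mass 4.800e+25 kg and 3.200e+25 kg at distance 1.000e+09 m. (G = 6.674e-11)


F = G*m1*m2/r^2 = 6.674e-11 * 4.800e+25 * 3.200e+25 / (1.000e+09)^2 = 6.674e-11 * 1.536e+51 / 1.000e+18 = 1.025e+23

1.025e+23 N


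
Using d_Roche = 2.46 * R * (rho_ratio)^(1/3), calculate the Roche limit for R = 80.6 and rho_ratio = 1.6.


d_Roche = 2.46 * 80.6 * 1.6^(1/3) = 231.905

231.905


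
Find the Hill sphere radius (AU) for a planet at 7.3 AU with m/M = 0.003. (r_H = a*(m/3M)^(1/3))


r_H = a * (m/3M)^(1/3) = 7.3 * (0.003/3)^(1/3) = 0.73

0.73 AU


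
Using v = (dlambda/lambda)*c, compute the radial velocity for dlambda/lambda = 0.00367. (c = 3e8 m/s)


v = (dlambda/lambda) * c = 0.00367 * 3e8 = 1.101e+06

1.101e+06 m/s


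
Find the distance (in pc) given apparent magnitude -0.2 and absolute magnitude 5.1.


d = 10^((m - M + 5)/5) = 10^((-0.2 - 5.1 + 5)/5) = 0.871

0.871 pc


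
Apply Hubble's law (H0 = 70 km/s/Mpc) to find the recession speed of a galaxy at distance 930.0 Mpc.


v = H0 * d = 70 * 930.0 = 65100.0

65100.0 km/s


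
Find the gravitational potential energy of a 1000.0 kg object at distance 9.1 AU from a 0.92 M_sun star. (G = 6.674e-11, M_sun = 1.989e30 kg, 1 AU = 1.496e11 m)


M = 0.92 * 1.989e30 kg = 1.82988e+30 kg; r = 9.1 AU * 1.496e11 m/AU = 1.36136e+12 m. U = -GM*m/r = -(6.674e-11 * 1.82988e+30 * 1000.0) / 1.36136e+12 = -8.971e+10

-8.971e+10 J


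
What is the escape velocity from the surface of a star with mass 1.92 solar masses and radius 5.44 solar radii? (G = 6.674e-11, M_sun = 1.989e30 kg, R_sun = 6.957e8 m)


M = 1.92 * 1.989e30 kg = 3.81888e+30 kg; R = 5.44 * 6.957e8 m = 3.784608e+09 m. v_esc = sqrt(2GM/R) = sqrt(2 * 6.674e-11 * 3.81888e+30 / 3.784608e+09) = 366999.6528

366999.6528 m/s


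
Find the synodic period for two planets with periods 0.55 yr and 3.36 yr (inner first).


1/P_syn = |1/P1 - 1/P2| = |1/0.55 - 1/3.36| => P_syn = 0.6577

0.6577 years


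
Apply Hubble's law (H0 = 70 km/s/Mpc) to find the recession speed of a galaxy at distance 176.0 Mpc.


v = H0 * d = 70 * 176.0 = 12320.0

12320.0 km/s


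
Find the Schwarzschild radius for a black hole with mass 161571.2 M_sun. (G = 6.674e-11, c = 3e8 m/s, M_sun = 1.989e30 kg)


M = 161571.2 * 1.989e30 kg = 3.213651168e+35 kg. rs = 2GM/c^2 = 2 * 6.674e-11 * 3.213651168e+35 / (3e8)^2 = 4.766e+08

4.766e+08 m


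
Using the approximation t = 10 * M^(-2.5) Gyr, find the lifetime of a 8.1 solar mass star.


t = 10 * M^(-2.5) = 10 * 8.1^(-2.5) = 0.0536

0.0536 Gyr


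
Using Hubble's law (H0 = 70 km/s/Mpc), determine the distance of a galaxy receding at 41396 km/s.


d = v / H0 = 41396 / 70 = 591.3714

591.3714 Mpc


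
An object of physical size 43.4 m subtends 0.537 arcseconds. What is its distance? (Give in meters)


D = size / theta_rad, theta_rad = 0.537 * pi/(180*3600) = 2.603e-06, D = 1.667e+07

1.667e+07 m


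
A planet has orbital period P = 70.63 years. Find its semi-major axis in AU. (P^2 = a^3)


a = P^(2/3) = 70.63^(2/3) = 17.0868

17.0868 AU


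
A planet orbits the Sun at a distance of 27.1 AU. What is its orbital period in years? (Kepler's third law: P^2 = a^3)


P = a^(3/2) = 27.1^1.5 = 141.0763

141.0763 years


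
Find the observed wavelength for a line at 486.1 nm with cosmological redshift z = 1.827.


lam_obs = lam_emit * (1 + z) = 486.1 * (1 + 1.827) = 1374.2047

1374.2047 nm


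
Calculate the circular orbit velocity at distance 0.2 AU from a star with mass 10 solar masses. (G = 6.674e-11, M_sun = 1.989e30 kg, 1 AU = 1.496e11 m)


v = sqrt(GM/r) = sqrt(6.674e-11 * 1.989e+31 / 2.992e+10) = 210634.5931

210634.5931 m/s


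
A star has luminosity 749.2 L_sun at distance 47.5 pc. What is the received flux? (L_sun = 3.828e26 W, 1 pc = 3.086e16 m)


F = L / (4*pi*d^2) = 2.868e+29 / (4*pi*(1.466e+18)^2) = 1.062e-08

1.062e-08 W/m^2


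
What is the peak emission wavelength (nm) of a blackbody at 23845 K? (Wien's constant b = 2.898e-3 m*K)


lam_max = b / T = 2.898e-3 / 23845 = 1.215e-07 m = 121.5349 nm

121.5349 nm


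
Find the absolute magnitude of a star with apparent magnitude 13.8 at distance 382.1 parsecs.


M = m - 5*log10(d) + 5 = 13.8 - 5*log10(382.1) + 5 = 5.8891

5.8891


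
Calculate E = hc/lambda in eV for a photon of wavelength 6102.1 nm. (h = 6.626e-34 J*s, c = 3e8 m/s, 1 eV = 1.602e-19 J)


E = hc/lambda = 6.626e-34 * 3e8 / 6.102e-06 = 3.258e-20 J = 0.2033 eV

0.2033 eV


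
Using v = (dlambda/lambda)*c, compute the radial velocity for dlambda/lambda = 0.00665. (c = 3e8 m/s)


v = (dlambda/lambda) * c = 0.00665 * 3e8 = 1.995e+06

1.995e+06 m/s


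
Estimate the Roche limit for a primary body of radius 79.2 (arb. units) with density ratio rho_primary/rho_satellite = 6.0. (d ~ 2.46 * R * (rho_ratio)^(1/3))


d_Roche = 2.46 * 79.2 * 6.0^(1/3) = 354.0332

354.0332


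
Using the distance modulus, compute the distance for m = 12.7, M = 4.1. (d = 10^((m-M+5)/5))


d = 10^((m - M + 5)/5) = 10^((12.7 - 4.1 + 5)/5) = 524.8075

524.8075 pc


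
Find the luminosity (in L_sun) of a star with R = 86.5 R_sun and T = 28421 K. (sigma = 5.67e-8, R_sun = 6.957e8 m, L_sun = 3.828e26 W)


R = 86.5 * 6.957e8 m = 6.017805e+10 m. L = 4*pi*R^2*sigma*T^4 = 4*pi*(6.017805e+10)^2 * 5.67e-8 * 28421^4 = 1.683552109e+33 W. L/L_sun = 1.683552109e+33 / 3.828e26 = 4.398e+06

4.398e+06 L_sun


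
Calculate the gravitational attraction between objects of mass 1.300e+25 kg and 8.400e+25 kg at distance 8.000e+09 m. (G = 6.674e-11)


F = G*m1*m2/r^2 = 6.674e-11 * 1.300e+25 * 8.400e+25 / (8.000e+09)^2 = 6.674e-11 * 1.092e+51 / 6.400e+19 = 1.139e+21

1.139e+21 N


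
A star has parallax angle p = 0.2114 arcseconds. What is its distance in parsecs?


d = 1/p = 1/0.2114 = 4.7304

4.7304 pc


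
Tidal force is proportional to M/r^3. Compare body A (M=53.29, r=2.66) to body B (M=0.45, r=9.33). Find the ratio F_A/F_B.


Ratio = (M1/r1^3) / (M2/r2^3) = (53.29/2.66^3) / (0.45/9.33^3) = 5110.1451

5110.1451


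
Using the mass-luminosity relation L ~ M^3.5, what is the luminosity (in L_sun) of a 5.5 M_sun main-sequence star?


L/L_sun = (M/M_sun)^3.5 = 5.5^3.5 = 390.184

390.184 L_sun


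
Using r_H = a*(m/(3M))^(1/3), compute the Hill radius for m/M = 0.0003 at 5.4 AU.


r_H = a * (m/3M)^(1/3) = 5.4 * (0.0003/3)^(1/3) = 0.2506

0.2506 AU


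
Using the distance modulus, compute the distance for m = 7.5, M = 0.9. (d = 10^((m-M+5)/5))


d = 10^((m - M + 5)/5) = 10^((7.5 - 0.9 + 5)/5) = 208.9296

208.9296 pc


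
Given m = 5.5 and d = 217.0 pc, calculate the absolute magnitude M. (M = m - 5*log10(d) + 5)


M = m - 5*log10(d) + 5 = 5.5 - 5*log10(217.0) + 5 = -1.1823

-1.1823


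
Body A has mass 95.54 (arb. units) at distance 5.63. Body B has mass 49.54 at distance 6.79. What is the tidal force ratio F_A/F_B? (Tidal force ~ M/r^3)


Ratio = (M1/r1^3) / (M2/r2^3) = (95.54/5.63^3) / (49.54/6.79^3) = 3.3831

3.3831


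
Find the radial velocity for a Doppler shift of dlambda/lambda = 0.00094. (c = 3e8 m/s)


v = (dlambda/lambda) * c = 0.00094 * 3e8 = 282000.0

282000.0 m/s


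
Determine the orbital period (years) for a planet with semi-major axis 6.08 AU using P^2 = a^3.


P = a^(3/2) = 6.08^1.5 = 14.9919

14.9919 years


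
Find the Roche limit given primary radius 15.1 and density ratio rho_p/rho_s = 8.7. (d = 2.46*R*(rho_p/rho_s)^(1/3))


d_Roche = 2.46 * 15.1 * 8.7^(1/3) = 76.3986

76.3986


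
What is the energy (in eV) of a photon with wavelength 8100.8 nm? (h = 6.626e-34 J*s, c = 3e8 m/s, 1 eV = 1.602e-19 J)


E = hc/lambda = 6.626e-34 * 3e8 / 8.101e-06 = 2.454e-20 J = 0.1532 eV

0.1532 eV


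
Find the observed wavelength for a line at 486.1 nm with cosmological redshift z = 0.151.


lam_obs = lam_emit * (1 + z) = 486.1 * (1 + 0.151) = 559.5011

559.5011 nm


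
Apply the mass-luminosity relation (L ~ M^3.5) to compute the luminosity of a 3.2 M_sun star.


L/L_sun = (M/M_sun)^3.5 = 3.2^3.5 = 58.6172

58.6172 L_sun


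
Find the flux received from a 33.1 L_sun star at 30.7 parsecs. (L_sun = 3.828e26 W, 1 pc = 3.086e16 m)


F = L / (4*pi*d^2) = 1.267e+28 / (4*pi*(9.474e+17)^2) = 1.123e-09

1.123e-09 W/m^2


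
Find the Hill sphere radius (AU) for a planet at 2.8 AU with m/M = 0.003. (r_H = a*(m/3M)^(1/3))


r_H = a * (m/3M)^(1/3) = 2.8 * (0.003/3)^(1/3) = 0.28

0.28 AU


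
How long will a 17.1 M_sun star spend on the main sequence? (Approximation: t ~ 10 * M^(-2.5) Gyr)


t = 10 * M^(-2.5) = 10 * 17.1^(-2.5) = 0.0083

0.0083 Gyr


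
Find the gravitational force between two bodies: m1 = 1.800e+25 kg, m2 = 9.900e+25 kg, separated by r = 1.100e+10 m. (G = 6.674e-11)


F = G*m1*m2/r^2 = 6.674e-11 * 1.800e+25 * 9.900e+25 / (1.100e+10)^2 = 6.674e-11 * 1.782e+51 / 1.210e+20 = 9.829e+20

9.829e+20 N


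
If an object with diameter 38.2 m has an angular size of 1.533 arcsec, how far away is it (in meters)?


D = size / theta_rad, theta_rad = 1.533 * pi/(180*3600) = 7.432e-06, D = 5.140e+06

5.140e+06 m


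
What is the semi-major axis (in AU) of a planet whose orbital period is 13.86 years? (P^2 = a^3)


a = P^(2/3) = 13.86^(2/3) = 5.77

5.77 AU


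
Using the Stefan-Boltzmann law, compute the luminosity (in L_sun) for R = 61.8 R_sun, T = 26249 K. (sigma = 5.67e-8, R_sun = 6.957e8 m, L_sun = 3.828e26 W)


R = 61.8 * 6.957e8 m = 4.299426e+10 m. L = 4*pi*R^2*sigma*T^4 = 4*pi*(4.299426e+10)^2 * 5.67e-8 * 26249^4 = 6.252661692e+32 W. L/L_sun = 6.252661692e+32 / 3.828e26 = 1.633e+06

1.633e+06 L_sun


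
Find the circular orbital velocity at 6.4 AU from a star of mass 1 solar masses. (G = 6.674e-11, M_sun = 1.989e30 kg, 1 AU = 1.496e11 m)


v = sqrt(GM/r) = sqrt(6.674e-11 * 1.989e+30 / 9.574e+11) = 11774.8317

11774.8317 m/s


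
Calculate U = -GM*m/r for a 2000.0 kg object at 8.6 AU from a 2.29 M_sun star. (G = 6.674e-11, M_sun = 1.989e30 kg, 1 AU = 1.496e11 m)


M = 2.29 * 1.989e30 kg = 4.55481e+30 kg; r = 8.6 AU * 1.496e11 m/AU = 1.28656e+12 m. U = -GM*m/r = -(6.674e-11 * 4.55481e+30 * 2000.0) / 1.28656e+12 = -4.726e+11

-4.726e+11 J


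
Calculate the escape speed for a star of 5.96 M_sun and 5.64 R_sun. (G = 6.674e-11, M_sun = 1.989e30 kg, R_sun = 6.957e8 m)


M = 5.96 * 1.989e30 kg = 1.185444e+31 kg; R = 5.64 * 6.957e8 m = 3.923748e+09 m. v_esc = sqrt(2GM/R) = sqrt(2 * 6.674e-11 * 1.185444e+31 / 3.923748e+09) = 635035.5917

635035.5917 m/s


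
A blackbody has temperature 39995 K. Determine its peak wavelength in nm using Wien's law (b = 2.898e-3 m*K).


lam_max = b / T = 2.898e-3 / 39995 = 7.246e-08 m = 72.4591 nm

72.4591 nm


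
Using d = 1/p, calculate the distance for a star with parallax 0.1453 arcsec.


d = 1/p = 1/0.1453 = 6.8823

6.8823 pc


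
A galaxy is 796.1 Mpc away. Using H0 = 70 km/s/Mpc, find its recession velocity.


v = H0 * d = 70 * 796.1 = 55727.0

55727.0 km/s


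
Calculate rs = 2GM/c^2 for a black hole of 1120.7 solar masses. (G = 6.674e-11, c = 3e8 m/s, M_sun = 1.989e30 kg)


M = 1120.7 * 1.989e30 kg = 2.2290723e+33 kg. rs = 2GM/c^2 = 2 * 6.674e-11 * 2.2290723e+33 / (3e8)^2 = 3.306e+06

3.306e+06 m


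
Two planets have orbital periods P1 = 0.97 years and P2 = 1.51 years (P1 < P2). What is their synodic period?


1/P_syn = |1/P1 - 1/P2| = |1/0.97 - 1/1.51| => P_syn = 2.7124

2.7124 years


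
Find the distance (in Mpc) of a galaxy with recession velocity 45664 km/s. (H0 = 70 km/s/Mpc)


d = v / H0 = 45664 / 70 = 652.3429

652.3429 Mpc


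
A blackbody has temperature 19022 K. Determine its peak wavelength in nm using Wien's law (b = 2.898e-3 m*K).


lam_max = b / T = 2.898e-3 / 19022 = 1.523e-07 m = 152.3499 nm

152.3499 nm


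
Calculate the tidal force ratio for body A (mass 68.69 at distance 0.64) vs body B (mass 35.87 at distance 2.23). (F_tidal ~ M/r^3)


Ratio = (M1/r1^3) / (M2/r2^3) = (68.69/0.64^3) / (35.87/2.23^3) = 81.0097

81.0097


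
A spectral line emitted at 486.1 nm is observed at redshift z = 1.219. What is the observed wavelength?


lam_obs = lam_emit * (1 + z) = 486.1 * (1 + 1.219) = 1078.6559

1078.6559 nm


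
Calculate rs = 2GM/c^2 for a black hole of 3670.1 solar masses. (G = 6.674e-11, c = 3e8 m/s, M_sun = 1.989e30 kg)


M = 3670.1 * 1.989e30 kg = 7.2998289e+33 kg. rs = 2GM/c^2 = 2 * 6.674e-11 * 7.2998289e+33 / (3e8)^2 = 1.083e+07

1.083e+07 m


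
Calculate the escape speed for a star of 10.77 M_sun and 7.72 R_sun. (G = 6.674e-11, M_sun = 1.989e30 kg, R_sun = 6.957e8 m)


M = 10.77 * 1.989e30 kg = 2.142153e+31 kg; R = 7.72 * 6.957e8 m = 5.370804e+09 m. v_esc = sqrt(2GM/R) = sqrt(2 * 6.674e-11 * 2.142153e+31 / 5.370804e+09) = 729648.4939

729648.4939 m/s


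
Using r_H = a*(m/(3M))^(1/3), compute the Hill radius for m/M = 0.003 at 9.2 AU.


r_H = a * (m/3M)^(1/3) = 9.2 * (0.003/3)^(1/3) = 0.92

0.92 AU


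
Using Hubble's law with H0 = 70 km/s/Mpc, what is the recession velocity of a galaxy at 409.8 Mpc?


v = H0 * d = 70 * 409.8 = 28686.0

28686.0 km/s


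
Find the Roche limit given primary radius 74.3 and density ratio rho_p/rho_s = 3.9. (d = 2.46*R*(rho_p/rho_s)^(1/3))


d_Roche = 2.46 * 74.3 * 3.9^(1/3) = 287.7037

287.7037


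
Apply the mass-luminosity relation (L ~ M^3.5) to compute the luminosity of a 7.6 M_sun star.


L/L_sun = (M/M_sun)^3.5 = 7.6^3.5 = 1210.1733

1210.1733 L_sun


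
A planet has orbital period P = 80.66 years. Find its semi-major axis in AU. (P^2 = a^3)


a = P^(2/3) = 80.66^(2/3) = 18.6683

18.6683 AU


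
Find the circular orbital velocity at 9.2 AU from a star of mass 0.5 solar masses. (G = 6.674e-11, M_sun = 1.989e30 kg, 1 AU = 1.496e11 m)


v = sqrt(GM/r) = sqrt(6.674e-11 * 9.945e+29 / 1.376e+12) = 6944.4169

6944.4169 m/s


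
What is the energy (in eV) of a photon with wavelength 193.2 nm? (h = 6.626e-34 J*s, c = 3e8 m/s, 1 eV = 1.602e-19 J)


E = hc/lambda = 6.626e-34 * 3e8 / 1.932e-07 = 1.029e-18 J = 6.4225 eV

6.4225 eV


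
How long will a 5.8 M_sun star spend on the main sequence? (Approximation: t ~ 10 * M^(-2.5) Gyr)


t = 10 * M^(-2.5) = 10 * 5.8^(-2.5) = 0.1234

0.1234 Gyr


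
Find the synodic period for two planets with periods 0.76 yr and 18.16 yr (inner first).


1/P_syn = |1/P1 - 1/P2| = |1/0.76 - 1/18.16| => P_syn = 0.7932

0.7932 years


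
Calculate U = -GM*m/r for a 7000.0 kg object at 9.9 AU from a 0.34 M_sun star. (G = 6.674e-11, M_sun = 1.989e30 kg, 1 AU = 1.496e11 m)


M = 0.34 * 1.989e30 kg = 6.7626e+29 kg; r = 9.9 AU * 1.496e11 m/AU = 1.48104e+12 m. U = -GM*m/r = -(6.674e-11 * 6.7626e+29 * 7000.0) / 1.48104e+12 = -2.133e+11

-2.133e+11 J


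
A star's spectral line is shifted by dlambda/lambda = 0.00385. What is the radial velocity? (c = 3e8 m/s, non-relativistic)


v = (dlambda/lambda) * c = 0.00385 * 3e8 = 1.155e+06

1.155e+06 m/s


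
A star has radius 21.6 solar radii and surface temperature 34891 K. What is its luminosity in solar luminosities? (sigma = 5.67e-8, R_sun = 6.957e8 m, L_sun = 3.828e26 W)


R = 21.6 * 6.957e8 m = 1.502712e+10 m. L = 4*pi*R^2*sigma*T^4 = 4*pi*(1.502712e+10)^2 * 5.67e-8 * 34891^4 = 2.384504241e+32 W. L/L_sun = 2.384504241e+32 / 3.828e26 = 622911.2437

622911.2437 L_sun


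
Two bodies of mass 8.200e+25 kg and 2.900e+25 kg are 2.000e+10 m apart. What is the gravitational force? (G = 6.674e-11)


F = G*m1*m2/r^2 = 6.674e-11 * 8.200e+25 * 2.900e+25 / (2.000e+10)^2 = 6.674e-11 * 2.378e+51 / 4.000e+20 = 3.968e+20

3.968e+20 N


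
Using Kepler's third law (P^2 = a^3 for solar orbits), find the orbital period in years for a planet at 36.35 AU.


P = a^(3/2) = 36.35^1.5 = 219.1576

219.1576 years


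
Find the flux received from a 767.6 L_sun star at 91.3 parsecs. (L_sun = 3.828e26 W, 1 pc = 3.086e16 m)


F = L / (4*pi*d^2) = 2.938e+29 / (4*pi*(2.818e+18)^2) = 2.946e-09

2.946e-09 W/m^2


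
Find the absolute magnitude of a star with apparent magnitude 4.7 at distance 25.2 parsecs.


M = m - 5*log10(d) + 5 = 4.7 - 5*log10(25.2) + 5 = 2.693

2.693


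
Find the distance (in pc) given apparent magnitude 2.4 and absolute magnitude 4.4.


d = 10^((m - M + 5)/5) = 10^((2.4 - 4.4 + 5)/5) = 3.9811

3.9811 pc


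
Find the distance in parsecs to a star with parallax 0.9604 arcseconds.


d = 1/p = 1/0.9604 = 1.0412

1.0412 pc


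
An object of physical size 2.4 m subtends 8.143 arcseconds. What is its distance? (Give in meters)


D = size / theta_rad, theta_rad = 8.143 * pi/(180*3600) = 3.948e-05, D = 60792.7711

60792.7711 m


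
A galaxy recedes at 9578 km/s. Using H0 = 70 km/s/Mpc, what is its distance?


d = v / H0 = 9578 / 70 = 136.8286

136.8286 Mpc


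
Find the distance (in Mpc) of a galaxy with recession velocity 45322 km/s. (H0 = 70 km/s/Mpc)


d = v / H0 = 45322 / 70 = 647.4571

647.4571 Mpc


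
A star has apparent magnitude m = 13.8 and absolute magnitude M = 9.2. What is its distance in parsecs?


d = 10^((m - M + 5)/5) = 10^((13.8 - 9.2 + 5)/5) = 83.1764

83.1764 pc


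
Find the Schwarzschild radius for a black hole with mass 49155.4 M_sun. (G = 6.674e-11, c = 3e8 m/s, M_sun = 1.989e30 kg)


M = 49155.4 * 1.989e30 kg = 9.77700906e+34 kg. rs = 2GM/c^2 = 2 * 6.674e-11 * 9.77700906e+34 / (3e8)^2 = 1.450e+08

1.450e+08 m


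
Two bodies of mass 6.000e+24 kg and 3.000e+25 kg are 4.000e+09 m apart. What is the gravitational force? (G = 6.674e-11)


F = G*m1*m2/r^2 = 6.674e-11 * 6.000e+24 * 3.000e+25 / (4.000e+09)^2 = 6.674e-11 * 1.800e+50 / 1.600e+19 = 7.508e+20

7.508e+20 N


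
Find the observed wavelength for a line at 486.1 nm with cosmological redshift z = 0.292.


lam_obs = lam_emit * (1 + z) = 486.1 * (1 + 0.292) = 628.0412

628.0412 nm


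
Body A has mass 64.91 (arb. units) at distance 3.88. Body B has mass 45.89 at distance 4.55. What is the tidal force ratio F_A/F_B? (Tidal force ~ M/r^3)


Ratio = (M1/r1^3) / (M2/r2^3) = (64.91/3.88^3) / (45.89/4.55^3) = 2.281

2.281


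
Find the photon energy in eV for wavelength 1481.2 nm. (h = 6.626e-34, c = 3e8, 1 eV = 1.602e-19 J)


E = hc/lambda = 6.626e-34 * 3e8 / 1.481e-06 = 1.342e-19 J = 0.8377 eV

0.8377 eV


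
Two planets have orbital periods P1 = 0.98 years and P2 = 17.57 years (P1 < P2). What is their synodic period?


1/P_syn = |1/P1 - 1/P2| = |1/0.98 - 1/17.57| => P_syn = 1.0379

1.0379 years


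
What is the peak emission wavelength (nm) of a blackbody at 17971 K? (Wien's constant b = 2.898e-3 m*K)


lam_max = b / T = 2.898e-3 / 17971 = 1.613e-07 m = 161.2598 nm

161.2598 nm


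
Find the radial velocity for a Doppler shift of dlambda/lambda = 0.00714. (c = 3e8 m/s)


v = (dlambda/lambda) * c = 0.00714 * 3e8 = 2.142e+06

2.142e+06 m/s


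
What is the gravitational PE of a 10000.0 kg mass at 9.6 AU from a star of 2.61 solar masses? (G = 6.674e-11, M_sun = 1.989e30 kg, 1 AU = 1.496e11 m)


M = 2.61 * 1.989e30 kg = 5.19129e+30 kg; r = 9.6 AU * 1.496e11 m/AU = 1.43616e+12 m. U = -GM*m/r = -(6.674e-11 * 5.19129e+30 * 10000.0) / 1.43616e+12 = -2.412e+12

-2.412e+12 J


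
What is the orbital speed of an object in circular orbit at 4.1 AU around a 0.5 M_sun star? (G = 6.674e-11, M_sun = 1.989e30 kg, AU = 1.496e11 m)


v = sqrt(GM/r) = sqrt(6.674e-11 * 9.945e+29 / 6.134e+11) = 10402.5011

10402.5011 m/s


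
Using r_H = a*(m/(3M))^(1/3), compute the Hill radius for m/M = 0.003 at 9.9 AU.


r_H = a * (m/3M)^(1/3) = 9.9 * (0.003/3)^(1/3) = 0.99

0.99 AU


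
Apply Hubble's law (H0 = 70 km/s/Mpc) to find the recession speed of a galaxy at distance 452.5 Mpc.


v = H0 * d = 70 * 452.5 = 31675.0

31675.0 km/s


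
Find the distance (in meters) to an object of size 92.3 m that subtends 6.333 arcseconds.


D = size / theta_rad, theta_rad = 6.333 * pi/(180*3600) = 3.070e-05, D = 3.006e+06

3.006e+06 m


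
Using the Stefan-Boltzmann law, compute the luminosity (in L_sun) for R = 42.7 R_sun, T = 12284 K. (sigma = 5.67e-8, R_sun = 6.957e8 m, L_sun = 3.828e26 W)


R = 42.7 * 6.957e8 m = 2.970639e+10 m. L = 4*pi*R^2*sigma*T^4 = 4*pi*(2.970639e+10)^2 * 5.67e-8 * 12284^4 = 1.431699624e+31 W. L/L_sun = 1.431699624e+31 / 3.828e26 = 37400.7216

37400.7216 L_sun


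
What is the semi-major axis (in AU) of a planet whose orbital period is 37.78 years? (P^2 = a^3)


a = P^(2/3) = 37.78^(2/3) = 11.2592

11.2592 AU


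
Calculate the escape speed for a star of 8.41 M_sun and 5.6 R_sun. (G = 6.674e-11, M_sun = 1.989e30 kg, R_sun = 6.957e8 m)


M = 8.41 * 1.989e30 kg = 1.672749e+31 kg; R = 5.6 * 6.957e8 m = 3.89592e+09 m. v_esc = sqrt(2GM/R) = sqrt(2 * 6.674e-11 * 1.672749e+31 / 3.89592e+09) = 757039.3833

757039.3833 m/s


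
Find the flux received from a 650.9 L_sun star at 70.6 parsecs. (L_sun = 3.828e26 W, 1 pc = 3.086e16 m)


F = L / (4*pi*d^2) = 2.492e+29 / (4*pi*(2.179e+18)^2) = 4.177e-09

4.177e-09 W/m^2


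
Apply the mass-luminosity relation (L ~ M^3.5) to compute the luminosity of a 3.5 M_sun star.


L/L_sun = (M/M_sun)^3.5 = 3.5^3.5 = 80.2118

80.2118 L_sun


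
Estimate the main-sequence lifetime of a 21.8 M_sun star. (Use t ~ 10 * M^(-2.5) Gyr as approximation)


t = 10 * M^(-2.5) = 10 * 21.8^(-2.5) = 0.0045

0.0045 Gyr


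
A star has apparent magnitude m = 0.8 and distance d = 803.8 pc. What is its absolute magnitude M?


M = m - 5*log10(d) + 5 = 0.8 - 5*log10(803.8) + 5 = -8.7257

-8.7257


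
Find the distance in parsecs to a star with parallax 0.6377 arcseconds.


d = 1/p = 1/0.6377 = 1.5681

1.5681 pc


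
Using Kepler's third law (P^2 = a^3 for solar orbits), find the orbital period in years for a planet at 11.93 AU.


P = a^(3/2) = 11.93^1.5 = 41.206

41.206 years


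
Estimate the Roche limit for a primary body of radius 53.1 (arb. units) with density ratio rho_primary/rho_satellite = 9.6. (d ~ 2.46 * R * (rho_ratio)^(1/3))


d_Roche = 2.46 * 53.1 * 9.6^(1/3) = 277.6217

277.6217


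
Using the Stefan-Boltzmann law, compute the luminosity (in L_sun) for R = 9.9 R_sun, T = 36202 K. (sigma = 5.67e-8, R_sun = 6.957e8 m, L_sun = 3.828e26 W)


R = 9.9 * 6.957e8 m = 6.88743e+09 m. L = 4*pi*R^2*sigma*T^4 = 4*pi*(6.88743e+09)^2 * 5.67e-8 * 36202^4 = 5.805472537e+31 W. L/L_sun = 5.805472537e+31 / 3.828e26 = 151658.1123

151658.1123 L_sun


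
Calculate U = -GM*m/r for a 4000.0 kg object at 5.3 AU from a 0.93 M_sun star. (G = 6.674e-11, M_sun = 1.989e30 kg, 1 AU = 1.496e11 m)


M = 0.93 * 1.989e30 kg = 1.84977e+30 kg; r = 5.3 AU * 1.496e11 m/AU = 7.9288e+11 m. U = -GM*m/r = -(6.674e-11 * 1.84977e+30 * 4000.0) / 7.9288e+11 = -6.228e+11

-6.228e+11 J


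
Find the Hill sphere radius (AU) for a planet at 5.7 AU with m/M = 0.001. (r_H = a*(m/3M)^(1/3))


r_H = a * (m/3M)^(1/3) = 5.7 * (0.001/3)^(1/3) = 0.3952

0.3952 AU


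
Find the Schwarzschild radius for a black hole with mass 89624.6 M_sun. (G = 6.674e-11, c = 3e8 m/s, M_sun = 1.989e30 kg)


M = 89624.6 * 1.989e30 kg = 1.782633294e+35 kg. rs = 2GM/c^2 = 2 * 6.674e-11 * 1.782633294e+35 / (3e8)^2 = 2.644e+08

2.644e+08 m


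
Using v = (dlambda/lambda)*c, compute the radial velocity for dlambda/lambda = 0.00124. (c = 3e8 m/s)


v = (dlambda/lambda) * c = 0.00124 * 3e8 = 372000.0

372000.0 m/s


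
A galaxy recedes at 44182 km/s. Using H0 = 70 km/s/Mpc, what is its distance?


d = v / H0 = 44182 / 70 = 631.1714

631.1714 Mpc


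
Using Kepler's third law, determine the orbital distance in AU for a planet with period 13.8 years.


a = P^(2/3) = 13.8^(2/3) = 5.7533

5.7533 AU


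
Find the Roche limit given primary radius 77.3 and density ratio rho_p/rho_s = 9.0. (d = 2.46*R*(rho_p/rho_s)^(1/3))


d_Roche = 2.46 * 77.3 * 9.0^(1/3) = 395.5446

395.5446


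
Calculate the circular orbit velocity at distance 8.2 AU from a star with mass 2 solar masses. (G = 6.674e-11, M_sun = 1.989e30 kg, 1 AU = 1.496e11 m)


v = sqrt(GM/r) = sqrt(6.674e-11 * 3.978e+30 / 1.227e+12) = 14711.3581

14711.3581 m/s


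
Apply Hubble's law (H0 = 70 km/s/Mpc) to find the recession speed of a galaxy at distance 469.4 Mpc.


v = H0 * d = 70 * 469.4 = 32858.0

32858.0 km/s


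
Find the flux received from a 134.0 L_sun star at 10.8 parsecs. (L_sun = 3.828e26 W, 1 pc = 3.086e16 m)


F = L / (4*pi*d^2) = 5.130e+28 / (4*pi*(3.333e+17)^2) = 3.675e-08

3.675e-08 W/m^2


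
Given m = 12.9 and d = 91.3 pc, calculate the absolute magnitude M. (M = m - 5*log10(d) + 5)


M = m - 5*log10(d) + 5 = 12.9 - 5*log10(91.3) + 5 = 8.0976

8.0976


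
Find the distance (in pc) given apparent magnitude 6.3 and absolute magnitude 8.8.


d = 10^((m - M + 5)/5) = 10^((6.3 - 8.8 + 5)/5) = 3.1623

3.1623 pc


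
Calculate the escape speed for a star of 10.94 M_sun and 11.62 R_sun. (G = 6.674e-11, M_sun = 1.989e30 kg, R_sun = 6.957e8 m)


M = 10.94 * 1.989e30 kg = 2.175966e+31 kg; R = 11.62 * 6.957e8 m = 8.084034e+09 m. v_esc = sqrt(2GM/R) = sqrt(2 * 6.674e-11 * 2.175966e+31 / 8.084034e+09) = 599404.6198

599404.6198 m/s


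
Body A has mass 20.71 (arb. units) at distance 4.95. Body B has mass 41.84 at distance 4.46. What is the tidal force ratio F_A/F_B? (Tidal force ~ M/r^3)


Ratio = (M1/r1^3) / (M2/r2^3) = (20.71/4.95^3) / (41.84/4.46^3) = 0.3621

0.3621


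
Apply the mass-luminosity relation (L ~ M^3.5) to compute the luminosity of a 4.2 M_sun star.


L/L_sun = (M/M_sun)^3.5 = 4.2^3.5 = 151.8352

151.8352 L_sun


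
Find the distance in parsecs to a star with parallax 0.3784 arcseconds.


d = 1/p = 1/0.3784 = 2.6427

2.6427 pc


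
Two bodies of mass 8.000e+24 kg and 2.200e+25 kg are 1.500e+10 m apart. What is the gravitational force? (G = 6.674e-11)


F = G*m1*m2/r^2 = 6.674e-11 * 8.000e+24 * 2.200e+25 / (1.500e+10)^2 = 6.674e-11 * 1.760e+50 / 2.250e+20 = 5.221e+19

5.221e+19 N


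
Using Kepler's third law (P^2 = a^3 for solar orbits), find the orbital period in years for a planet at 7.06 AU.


P = a^(3/2) = 7.06^1.5 = 18.7589

18.7589 years


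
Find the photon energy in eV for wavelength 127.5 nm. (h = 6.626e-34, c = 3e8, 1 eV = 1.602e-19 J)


E = hc/lambda = 6.626e-34 * 3e8 / 1.275e-07 = 1.559e-18 J = 9.732 eV

9.732 eV


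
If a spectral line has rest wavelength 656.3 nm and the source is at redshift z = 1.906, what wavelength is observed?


lam_obs = lam_emit * (1 + z) = 656.3 * (1 + 1.906) = 1907.2078

1907.2078 nm


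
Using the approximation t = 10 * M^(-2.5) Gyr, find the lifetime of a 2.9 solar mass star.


t = 10 * M^(-2.5) = 10 * 2.9^(-2.5) = 0.6982

0.6982 Gyr


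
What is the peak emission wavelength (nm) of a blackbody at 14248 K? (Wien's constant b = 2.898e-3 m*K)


lam_max = b / T = 2.898e-3 / 14248 = 2.034e-07 m = 203.397 nm

203.397 nm


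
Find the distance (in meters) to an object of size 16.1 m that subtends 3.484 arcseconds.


D = size / theta_rad, theta_rad = 3.484 * pi/(180*3600) = 1.689e-05, D = 953175.4824

953175.4824 m


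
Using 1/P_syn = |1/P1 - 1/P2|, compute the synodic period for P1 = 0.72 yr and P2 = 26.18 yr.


1/P_syn = |1/P1 - 1/P2| = |1/0.72 - 1/26.18| => P_syn = 0.7404

0.7404 years


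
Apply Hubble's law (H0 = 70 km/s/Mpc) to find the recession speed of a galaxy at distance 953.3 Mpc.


v = H0 * d = 70 * 953.3 = 66731.0

66731.0 km/s


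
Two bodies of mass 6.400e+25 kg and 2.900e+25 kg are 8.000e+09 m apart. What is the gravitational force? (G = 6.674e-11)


F = G*m1*m2/r^2 = 6.674e-11 * 6.400e+25 * 2.900e+25 / (8.000e+09)^2 = 6.674e-11 * 1.856e+51 / 6.400e+19 = 1.935e+21

1.935e+21 N


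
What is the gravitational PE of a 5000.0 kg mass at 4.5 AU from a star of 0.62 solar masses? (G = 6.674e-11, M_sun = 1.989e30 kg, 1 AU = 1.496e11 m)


M = 0.62 * 1.989e30 kg = 1.23318e+30 kg; r = 4.5 AU * 1.496e11 m/AU = 6.732e+11 m. U = -GM*m/r = -(6.674e-11 * 1.23318e+30 * 5000.0) / 6.732e+11 = -6.113e+11

-6.113e+11 J


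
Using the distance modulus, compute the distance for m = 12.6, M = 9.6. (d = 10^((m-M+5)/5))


d = 10^((m - M + 5)/5) = 10^((12.6 - 9.6 + 5)/5) = 39.8107

39.8107 pc


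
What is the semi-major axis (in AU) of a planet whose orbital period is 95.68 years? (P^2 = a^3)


a = P^(2/3) = 95.68^(2/3) = 20.9193

20.9193 AU


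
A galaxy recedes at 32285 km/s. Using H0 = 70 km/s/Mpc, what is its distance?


d = v / H0 = 32285 / 70 = 461.2143

461.2143 Mpc


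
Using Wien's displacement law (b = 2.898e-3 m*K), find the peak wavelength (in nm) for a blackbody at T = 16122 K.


lam_max = b / T = 2.898e-3 / 16122 = 1.798e-07 m = 179.7544 nm

179.7544 nm


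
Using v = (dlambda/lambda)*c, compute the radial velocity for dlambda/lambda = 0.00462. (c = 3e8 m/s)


v = (dlambda/lambda) * c = 0.00462 * 3e8 = 1.386e+06

1.386e+06 m/s


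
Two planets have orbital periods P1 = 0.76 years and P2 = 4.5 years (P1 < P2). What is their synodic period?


1/P_syn = |1/P1 - 1/P2| = |1/0.76 - 1/4.5| => P_syn = 0.9144

0.9144 years


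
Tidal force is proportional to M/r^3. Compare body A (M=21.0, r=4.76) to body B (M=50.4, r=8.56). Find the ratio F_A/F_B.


Ratio = (M1/r1^3) / (M2/r2^3) = (21.0/4.76^3) / (50.4/8.56^3) = 2.4232

2.4232


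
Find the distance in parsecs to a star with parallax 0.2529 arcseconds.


d = 1/p = 1/0.2529 = 3.9541

3.9541 pc


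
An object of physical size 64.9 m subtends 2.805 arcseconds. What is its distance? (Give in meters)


D = size / theta_rad, theta_rad = 2.805 * pi/(180*3600) = 1.360e-05, D = 4.772e+06

4.772e+06 m


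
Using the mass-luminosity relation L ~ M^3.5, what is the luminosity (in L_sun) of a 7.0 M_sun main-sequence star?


L/L_sun = (M/M_sun)^3.5 = 7.0^3.5 = 907.4927

907.4927 L_sun


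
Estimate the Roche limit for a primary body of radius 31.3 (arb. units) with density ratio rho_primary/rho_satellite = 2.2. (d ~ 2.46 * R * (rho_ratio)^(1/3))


d_Roche = 2.46 * 31.3 * 2.2^(1/3) = 100.1429

100.1429


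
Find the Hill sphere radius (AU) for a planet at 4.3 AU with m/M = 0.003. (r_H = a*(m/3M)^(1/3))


r_H = a * (m/3M)^(1/3) = 4.3 * (0.003/3)^(1/3) = 0.43

0.43 AU


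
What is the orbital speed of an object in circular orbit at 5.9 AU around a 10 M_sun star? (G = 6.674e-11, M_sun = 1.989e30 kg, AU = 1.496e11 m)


v = sqrt(GM/r) = sqrt(6.674e-11 * 1.989e+31 / 8.826e+11) = 38780.972

38780.972 m/s


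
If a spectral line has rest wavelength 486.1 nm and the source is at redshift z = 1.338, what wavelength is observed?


lam_obs = lam_emit * (1 + z) = 486.1 * (1 + 1.338) = 1136.5018

1136.5018 nm


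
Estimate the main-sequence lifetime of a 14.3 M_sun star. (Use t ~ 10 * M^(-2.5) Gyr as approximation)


t = 10 * M^(-2.5) = 10 * 14.3^(-2.5) = 0.0129

0.0129 Gyr


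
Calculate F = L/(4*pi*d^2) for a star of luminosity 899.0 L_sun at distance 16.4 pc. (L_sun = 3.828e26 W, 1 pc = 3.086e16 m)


F = L / (4*pi*d^2) = 3.441e+29 / (4*pi*(5.061e+17)^2) = 1.069e-07

1.069e-07 W/m^2


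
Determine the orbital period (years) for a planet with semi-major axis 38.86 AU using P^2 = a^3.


P = a^(3/2) = 38.86^1.5 = 242.2447

242.2447 years


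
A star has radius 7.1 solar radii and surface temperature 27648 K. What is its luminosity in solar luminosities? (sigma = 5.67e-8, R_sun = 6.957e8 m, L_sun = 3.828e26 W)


R = 7.1 * 6.957e8 m = 4.93947e+09 m. L = 4*pi*R^2*sigma*T^4 = 4*pi*(4.93947e+09)^2 * 5.67e-8 * 27648^4 = 1.015800706e+31 W. L/L_sun = 1.015800706e+31 / 3.828e26 = 26536.0686

26536.0686 L_sun


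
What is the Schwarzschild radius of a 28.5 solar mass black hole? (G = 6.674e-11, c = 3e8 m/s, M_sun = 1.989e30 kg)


M = 28.5 * 1.989e30 kg = 5.66865e+31 kg. rs = 2GM/c^2 = 2 * 6.674e-11 * 5.66865e+31 / (3e8)^2 = 84072.378

84072.378 m


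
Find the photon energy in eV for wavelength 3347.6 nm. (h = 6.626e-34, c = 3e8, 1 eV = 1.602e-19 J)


E = hc/lambda = 6.626e-34 * 3e8 / 3.348e-06 = 5.938e-20 J = 0.3707 eV

0.3707 eV
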